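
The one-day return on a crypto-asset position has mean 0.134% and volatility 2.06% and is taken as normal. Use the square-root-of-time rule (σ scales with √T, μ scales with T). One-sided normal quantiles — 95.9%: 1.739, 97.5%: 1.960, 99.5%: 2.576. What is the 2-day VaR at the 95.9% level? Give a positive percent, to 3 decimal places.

σ_{2d} = 2.06% × √2 = 2.913%; μ_{2d} = 2 × 0.134% = 0.268%.
VaR = −(0.268%) + 1.739 × 2.913% = 4.798%.

4.798%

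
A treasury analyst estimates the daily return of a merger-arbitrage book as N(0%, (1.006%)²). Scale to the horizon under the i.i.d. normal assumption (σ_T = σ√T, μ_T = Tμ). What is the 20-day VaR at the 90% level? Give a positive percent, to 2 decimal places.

5.77%

At 90%, z = 1.282.
σ_{20d} = 1.006% × √20 = 4.499%.
VaR = 1.282 × 4.499% = 5.768%.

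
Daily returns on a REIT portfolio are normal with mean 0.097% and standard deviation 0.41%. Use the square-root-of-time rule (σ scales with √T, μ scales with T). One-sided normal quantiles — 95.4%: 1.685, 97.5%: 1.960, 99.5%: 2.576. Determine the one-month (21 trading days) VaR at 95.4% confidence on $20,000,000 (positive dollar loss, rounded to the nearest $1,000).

σ_{21d} = 0.41% × √21 = 1.879%; μ_{21d} = 21 × 0.097% = 2.037%.
VaR = −(2.037%) + 1.685 × 1.879% = 1.129%.
On $20,000,000: 0.01129 × $20,000,000 = $225,800.

$226,000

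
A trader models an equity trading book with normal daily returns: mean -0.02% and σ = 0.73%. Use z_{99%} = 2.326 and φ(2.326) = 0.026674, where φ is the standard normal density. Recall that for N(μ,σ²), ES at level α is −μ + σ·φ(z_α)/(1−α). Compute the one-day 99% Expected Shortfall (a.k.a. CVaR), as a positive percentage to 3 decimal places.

Tail multiplier: φ(z)/(1−α) = 0.026674 / 0.01 = 2.667.
ES = −(-0.02%) + 0.73% × 2.667 = 1.967%.

1.967%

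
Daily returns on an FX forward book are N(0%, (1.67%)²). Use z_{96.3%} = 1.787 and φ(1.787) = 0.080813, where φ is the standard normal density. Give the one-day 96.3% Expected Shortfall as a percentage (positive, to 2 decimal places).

3.65%

Tail multiplier: φ(z)/(1−α) = 0.080813 / 0.037 = 2.184.
ES = 1.67% × 2.184 = 3.647%.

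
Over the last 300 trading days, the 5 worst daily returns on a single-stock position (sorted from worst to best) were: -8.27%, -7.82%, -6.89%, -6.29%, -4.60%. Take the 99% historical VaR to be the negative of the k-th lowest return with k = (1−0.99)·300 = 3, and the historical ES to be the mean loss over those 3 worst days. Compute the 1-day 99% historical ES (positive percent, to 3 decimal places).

7.660%

The 3 worst returns sum to -22.98%.
ES = −(-22.98%) / 3 = 7.66% ≈ 7.660%.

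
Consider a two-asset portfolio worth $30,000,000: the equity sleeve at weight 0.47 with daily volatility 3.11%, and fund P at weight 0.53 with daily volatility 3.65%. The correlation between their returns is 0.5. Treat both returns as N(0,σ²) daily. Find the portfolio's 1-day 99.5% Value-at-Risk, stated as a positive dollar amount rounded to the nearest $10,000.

$2,280,000

σ_p² = 0.47²·3.11² + 0.53²·3.65² + 2·0.5·0.47·0.53·3.11·3.65 = 8.7065 (%²).
σ_p = √8.7065 = 2.951%.
At 99.5%, z = 2.576.
VaR = 2.576 × 2.951% = 7.602%; on $30,000,000 that is $2,280,600.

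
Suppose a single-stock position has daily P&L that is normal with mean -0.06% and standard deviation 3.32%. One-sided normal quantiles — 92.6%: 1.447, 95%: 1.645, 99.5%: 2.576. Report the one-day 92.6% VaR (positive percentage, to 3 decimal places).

VaR = −μ + z·σ = −(-0.06%) + 1.447 × 3.32% = 4.864%.

4.864%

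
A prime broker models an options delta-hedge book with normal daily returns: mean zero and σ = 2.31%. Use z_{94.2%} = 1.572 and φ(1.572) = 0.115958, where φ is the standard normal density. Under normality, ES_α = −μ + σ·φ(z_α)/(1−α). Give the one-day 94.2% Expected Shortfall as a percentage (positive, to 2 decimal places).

Tail multiplier: φ(z)/(1−α) = 0.115958 / 0.058 = 1.999.
ES = 2.31% × 1.999 = 4.618%.

4.62%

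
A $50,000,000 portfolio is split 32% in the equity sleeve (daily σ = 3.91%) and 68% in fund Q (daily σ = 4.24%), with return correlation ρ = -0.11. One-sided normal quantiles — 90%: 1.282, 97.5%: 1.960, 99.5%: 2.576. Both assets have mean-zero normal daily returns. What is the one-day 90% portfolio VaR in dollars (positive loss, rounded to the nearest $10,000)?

$1,930,000

σ_p² = 0.32²·3.91² + 0.68²·4.24² + 2·-0.11·0.32·0.68·3.91·4.24 = 9.0847 (%²).
σ_p = √9.0847 = 3.014%.
VaR = 1.282 × 3.014% = 3.864%; on $50,000,000 that is $1,932,000.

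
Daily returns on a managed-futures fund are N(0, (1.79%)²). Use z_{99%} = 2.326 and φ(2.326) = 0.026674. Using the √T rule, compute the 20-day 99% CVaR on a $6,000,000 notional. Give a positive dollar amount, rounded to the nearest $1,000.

σ_{20d} = 1.79% × √20 = 8.005%.
ES multiplier = φ(z)/(1−α) = 0.026674/0.01 = 2.667.
ES = 8.005% × 2.667 = 21.349%; on $6,000,000: $1,280,940.

$1,281,000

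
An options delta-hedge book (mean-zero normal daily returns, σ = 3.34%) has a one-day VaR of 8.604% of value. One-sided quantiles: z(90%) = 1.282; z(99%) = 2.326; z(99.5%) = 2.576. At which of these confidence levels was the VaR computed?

Implied z = VaR/σ = 8.604 / 3.34 = 2.576.
This matches z(99.5%) = 2.576.

99.5%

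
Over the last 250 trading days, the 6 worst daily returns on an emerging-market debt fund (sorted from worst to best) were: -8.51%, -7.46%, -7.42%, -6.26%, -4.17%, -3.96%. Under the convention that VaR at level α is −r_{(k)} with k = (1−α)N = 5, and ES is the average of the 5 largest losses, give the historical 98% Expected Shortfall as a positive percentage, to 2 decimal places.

6.76%

The 5 worst returns sum to -33.82%.
ES = −(-33.82%) / 5 = 6.764% ≈ 6.76%.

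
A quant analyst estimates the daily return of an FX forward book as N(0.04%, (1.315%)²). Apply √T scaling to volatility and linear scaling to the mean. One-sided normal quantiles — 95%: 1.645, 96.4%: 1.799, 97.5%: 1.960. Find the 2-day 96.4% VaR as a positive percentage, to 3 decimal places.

σ_{2d} = 1.315% × √2 = 1.860%; μ_{2d} = 2 × 0.04% = 0.080%.
VaR = −(0.080%) + 1.799 × 1.860% = 3.266%.

3.266%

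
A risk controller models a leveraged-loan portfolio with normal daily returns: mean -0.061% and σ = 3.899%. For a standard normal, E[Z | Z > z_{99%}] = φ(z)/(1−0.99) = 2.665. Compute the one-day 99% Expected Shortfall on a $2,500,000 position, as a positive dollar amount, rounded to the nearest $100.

ES = −(-0.061%) + 3.899% × 2.665 = 10.452%.
On $2,500,000: 0.10452 × $2,500,000 = $261,300.

$261,300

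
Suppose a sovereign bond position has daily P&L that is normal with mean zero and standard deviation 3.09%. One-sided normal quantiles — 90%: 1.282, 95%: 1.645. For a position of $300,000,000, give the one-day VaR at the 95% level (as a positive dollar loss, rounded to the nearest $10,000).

VaR = z·σ = 1.645 × 3.09% = 5.083%.
On $300,000,000: 0.05083 × $300,000,000 = $15,249,000.

$15,250,000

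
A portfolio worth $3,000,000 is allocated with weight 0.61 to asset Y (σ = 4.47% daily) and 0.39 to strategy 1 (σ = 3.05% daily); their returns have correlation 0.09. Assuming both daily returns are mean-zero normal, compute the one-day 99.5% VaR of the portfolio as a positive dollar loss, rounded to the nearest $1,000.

σ_p² = 0.61²·4.47² + 0.39²·3.05² + 2·0.09·0.61·0.39·4.47·3.05 = 9.4336 (%²).
σ_p = √9.4336 = 3.071%.
At 99.5%, z = 2.576.
VaR = 2.576 × 3.071% = 7.911%; on $3,000,000 that is $237,330.

$237,000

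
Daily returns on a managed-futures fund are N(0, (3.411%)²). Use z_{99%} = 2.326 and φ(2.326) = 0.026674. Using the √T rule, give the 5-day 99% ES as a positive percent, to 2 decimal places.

σ_{5d} = 3.411% × √5 = 7.627%.
ES multiplier = φ(z)/(1−α) = 0.026674/0.01 = 2.667.
ES = 7.627% × 2.667 = 20.341%.

20.34%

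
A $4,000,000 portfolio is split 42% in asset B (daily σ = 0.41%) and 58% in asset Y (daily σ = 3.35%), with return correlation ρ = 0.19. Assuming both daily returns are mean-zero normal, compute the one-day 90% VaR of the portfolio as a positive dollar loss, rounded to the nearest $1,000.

$102,000

σ_p² = 0.42²·0.41² + 0.58²·3.35² + 2·0.19·0.42·0.58·0.41·3.35 = 3.9320 (%²).
σ_p = √3.9320 = 1.983%.
At 90%, z = 1.282.
VaR = 1.282 × 1.983% = 2.542%; on $4,000,000 that is $101,680.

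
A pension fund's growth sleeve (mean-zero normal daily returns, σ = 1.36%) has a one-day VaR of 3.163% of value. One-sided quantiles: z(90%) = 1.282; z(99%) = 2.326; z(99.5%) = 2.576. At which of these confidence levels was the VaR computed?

Implied z = VaR/σ = 3.163 / 1.36 = 2.326.
This matches z(99%) = 2.326.

99%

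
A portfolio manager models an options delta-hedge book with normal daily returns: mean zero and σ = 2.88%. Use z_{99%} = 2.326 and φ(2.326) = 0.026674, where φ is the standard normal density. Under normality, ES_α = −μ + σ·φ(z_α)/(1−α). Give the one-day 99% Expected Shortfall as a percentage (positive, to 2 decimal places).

7.68%

Tail multiplier: φ(z)/(1−α) = 0.026674 / 0.01 = 2.667.
ES = 2.88% × 2.667 = 7.681%.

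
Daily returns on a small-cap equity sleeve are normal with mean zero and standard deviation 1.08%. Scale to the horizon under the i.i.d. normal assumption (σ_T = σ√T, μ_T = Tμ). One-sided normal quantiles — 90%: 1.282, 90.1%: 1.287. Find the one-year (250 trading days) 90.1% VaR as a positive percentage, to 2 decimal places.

σ_{250d} = 1.08% × √250 = 17.076%.
VaR = 1.287 × 17.076% = 21.977%.

21.98%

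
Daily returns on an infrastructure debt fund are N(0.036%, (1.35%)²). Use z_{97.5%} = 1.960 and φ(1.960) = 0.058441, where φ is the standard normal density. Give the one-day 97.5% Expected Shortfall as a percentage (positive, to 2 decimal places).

Tail multiplier: φ(z)/(1−α) = 0.058441 / 0.025 = 2.338.
ES = −(0.036%) + 1.35% × 2.338 = 3.120%.

3.12%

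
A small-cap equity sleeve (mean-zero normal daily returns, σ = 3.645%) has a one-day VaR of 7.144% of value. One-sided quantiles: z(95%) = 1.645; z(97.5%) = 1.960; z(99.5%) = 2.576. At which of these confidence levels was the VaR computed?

97.5%

Implied z = VaR/σ = 7.144 / 3.645 = 1.960.
This matches z(97.5%) = 1.960.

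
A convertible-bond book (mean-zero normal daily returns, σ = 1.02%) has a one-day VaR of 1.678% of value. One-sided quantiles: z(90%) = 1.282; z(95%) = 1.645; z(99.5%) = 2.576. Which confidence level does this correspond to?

95%

Implied z = VaR/σ = 1.678 / 1.02 = 1.645.
This matches z(95%) = 1.645.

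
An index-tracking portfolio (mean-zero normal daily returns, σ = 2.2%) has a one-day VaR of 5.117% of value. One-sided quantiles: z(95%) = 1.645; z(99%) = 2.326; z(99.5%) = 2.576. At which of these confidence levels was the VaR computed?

99%

Implied z = VaR/σ = 5.117 / 2.2 = 2.326.
This matches z(99%) = 2.326.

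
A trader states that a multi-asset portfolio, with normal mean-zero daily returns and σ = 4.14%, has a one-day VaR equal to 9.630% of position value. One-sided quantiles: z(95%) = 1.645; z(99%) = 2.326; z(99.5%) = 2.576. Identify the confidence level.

Implied z = VaR/σ = 9.630 / 4.14 = 2.326.
This matches z(99%) = 2.326.

99%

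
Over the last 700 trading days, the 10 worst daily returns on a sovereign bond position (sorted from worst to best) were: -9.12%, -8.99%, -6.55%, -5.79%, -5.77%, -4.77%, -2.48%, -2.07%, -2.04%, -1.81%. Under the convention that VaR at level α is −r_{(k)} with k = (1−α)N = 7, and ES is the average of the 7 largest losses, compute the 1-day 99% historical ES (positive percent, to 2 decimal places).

The 7 worst returns sum to -43.47%.
ES = −(-43.47%) / 7 = 6.21%.

6.21%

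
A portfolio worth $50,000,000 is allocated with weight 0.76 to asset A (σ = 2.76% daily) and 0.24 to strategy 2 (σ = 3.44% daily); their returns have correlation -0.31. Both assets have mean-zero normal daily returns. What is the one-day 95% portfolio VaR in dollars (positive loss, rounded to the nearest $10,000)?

σ_p² = 0.76²·2.76² + 0.24²·3.44² + 2·-0.31·0.76·0.24·2.76·3.44 = 4.0078 (%²).
σ_p = √4.0078 = 2.002%.
At 95%, z = 1.645.
VaR = 1.645 × 2.002% = 3.293%; on $50,000,000 that is $1,646,500.

$1,650,000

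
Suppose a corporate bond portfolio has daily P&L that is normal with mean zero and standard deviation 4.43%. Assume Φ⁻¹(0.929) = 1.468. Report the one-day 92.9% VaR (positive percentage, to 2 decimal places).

6.50%

VaR = z·σ = 1.468 × 4.43% = 6.503%.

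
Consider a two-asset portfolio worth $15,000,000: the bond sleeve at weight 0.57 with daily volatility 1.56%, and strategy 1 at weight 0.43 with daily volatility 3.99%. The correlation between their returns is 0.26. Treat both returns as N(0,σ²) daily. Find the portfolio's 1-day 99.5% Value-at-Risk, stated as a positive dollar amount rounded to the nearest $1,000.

$822,000

σ_p² = 0.57²·1.56² + 0.43²·3.99² + 2·0.26·0.57·0.43·1.56·3.99 = 4.5276 (%²).
σ_p = √4.5276 = 2.128%.
At 99.5%, z = 2.576.
VaR = 2.576 × 2.128% = 5.482%; on $15,000,000 that is $822,300.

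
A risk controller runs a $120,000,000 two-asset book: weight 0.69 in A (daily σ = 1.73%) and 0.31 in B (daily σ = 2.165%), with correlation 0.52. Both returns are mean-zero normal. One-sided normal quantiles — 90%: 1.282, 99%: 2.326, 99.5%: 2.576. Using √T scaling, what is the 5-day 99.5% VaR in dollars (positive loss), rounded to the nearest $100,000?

$11,400,000

σ_p = √(0.69²·1.73² + 0.31²·2.165² + 2·0.52·0.69·0.31·1.73·2.165) = 1.646%.
σ_{5d} = 1.646% × √5 = 3.681%.
VaR = 2.576 × 3.681% = 9.482%; on $120,000,000 that is $11,378,400.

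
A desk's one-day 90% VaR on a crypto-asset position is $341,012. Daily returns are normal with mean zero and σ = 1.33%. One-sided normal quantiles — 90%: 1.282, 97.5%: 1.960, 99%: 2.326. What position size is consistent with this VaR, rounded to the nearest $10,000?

VaR as a fraction of value: z·σ = 1.282 × 1.33% = 1.70506%.
Position = $341,012 / 0.0170506 = $20,000,000.

$20,000,000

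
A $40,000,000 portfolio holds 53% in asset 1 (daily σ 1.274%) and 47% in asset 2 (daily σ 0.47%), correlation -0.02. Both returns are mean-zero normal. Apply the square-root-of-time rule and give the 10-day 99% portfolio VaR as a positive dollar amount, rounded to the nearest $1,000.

$2,078,000

σ_p = √(0.53²·1.274² + 0.47²·0.47² + 2·-0.02·0.53·0.47·1.274·0.47) = 0.706%.
σ_{10d} = 0.706% × √10 = 2.233%.
z(99%) = 2.326.
VaR = 2.326 × 2.233% = 5.194%; on $40,000,000 that is $2,077,600.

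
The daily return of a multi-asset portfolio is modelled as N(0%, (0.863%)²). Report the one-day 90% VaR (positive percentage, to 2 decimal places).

1.11%

At 90% one-sided, z = 1.282.
VaR = z·σ = 1.282 × 0.863% = 1.106%.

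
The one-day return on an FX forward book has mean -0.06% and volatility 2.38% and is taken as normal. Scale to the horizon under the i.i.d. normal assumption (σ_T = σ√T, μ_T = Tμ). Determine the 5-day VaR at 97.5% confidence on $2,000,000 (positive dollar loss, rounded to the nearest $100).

At 97.5%, z = 1.960.
σ_{5d} = 2.38% × √5 = 5.322%; μ_{5d} = 5 × -0.06% = -0.300%.
VaR = −(-0.300%) + 1.960 × 5.322% = 10.731%.
On $2,000,000: 0.10731 × $2,000,000 = $214,620.

$214,600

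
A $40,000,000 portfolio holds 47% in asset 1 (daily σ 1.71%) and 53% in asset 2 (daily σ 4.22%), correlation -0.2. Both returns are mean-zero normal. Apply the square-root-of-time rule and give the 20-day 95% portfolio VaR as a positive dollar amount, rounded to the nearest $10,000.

σ_p = √(0.47²·1.71² + 0.53²·4.22² + 2·-0.2·0.47·0.53·1.71·4.22) = 2.220%.
σ_{20d} = 2.220% × √20 = 9.928%.
z(95%) = 1.645.
VaR = 1.645 × 9.928% = 16.332%; on $40,000,000 that is $6,532,800.

$6,530,000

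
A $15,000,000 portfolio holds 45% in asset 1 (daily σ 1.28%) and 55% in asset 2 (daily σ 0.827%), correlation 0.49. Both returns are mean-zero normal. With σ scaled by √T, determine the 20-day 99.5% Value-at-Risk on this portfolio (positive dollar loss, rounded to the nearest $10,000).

σ_p = √(0.45²·1.28² + 0.55²·0.827² + 2·0.49·0.45·0.55·1.28·0.827) = 0.892%.
σ_{20d} = 0.892% × √20 = 3.989%.
z(99.5%) = 2.576.
VaR = 2.576 × 3.989% = 10.276%; on $15,000,000 that is $1,541,400.

$1,540,000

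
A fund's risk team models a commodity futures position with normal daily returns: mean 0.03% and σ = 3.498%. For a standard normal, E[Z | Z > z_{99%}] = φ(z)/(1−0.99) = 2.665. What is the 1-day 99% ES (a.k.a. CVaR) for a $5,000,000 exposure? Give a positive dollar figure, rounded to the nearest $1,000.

$465,000

ES = −(0.03%) + 3.498% × 2.665 = 9.292%.
On $5,000,000: 0.09292 × $5,000,000 = $464,600.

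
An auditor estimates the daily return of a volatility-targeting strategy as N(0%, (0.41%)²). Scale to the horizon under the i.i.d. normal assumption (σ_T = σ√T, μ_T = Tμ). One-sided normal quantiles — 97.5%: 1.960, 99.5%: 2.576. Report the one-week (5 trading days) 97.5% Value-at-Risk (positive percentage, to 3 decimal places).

1.797%

σ_{5d} = 0.41% × √5 = 0.917%.
VaR = 1.960 × 0.917% = 1.797%.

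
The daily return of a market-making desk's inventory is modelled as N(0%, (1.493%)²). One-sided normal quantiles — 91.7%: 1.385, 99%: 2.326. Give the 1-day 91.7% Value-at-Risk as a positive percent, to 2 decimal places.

2.07%

VaR = z·σ = 1.385 × 1.493% = 2.068%.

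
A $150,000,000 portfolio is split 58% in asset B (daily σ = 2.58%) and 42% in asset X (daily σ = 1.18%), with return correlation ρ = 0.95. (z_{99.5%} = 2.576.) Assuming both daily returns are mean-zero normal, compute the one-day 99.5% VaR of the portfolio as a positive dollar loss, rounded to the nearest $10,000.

σ_p² = 0.58²·2.58² + 0.42²·1.18² + 2·0.95·0.58·0.42·2.58·1.18 = 3.8939 (%²).
σ_p = √3.8939 = 1.973%.
VaR = 2.576 × 1.973% = 5.082%; on $150,000,000 that is $7,623,000.

$7,620,000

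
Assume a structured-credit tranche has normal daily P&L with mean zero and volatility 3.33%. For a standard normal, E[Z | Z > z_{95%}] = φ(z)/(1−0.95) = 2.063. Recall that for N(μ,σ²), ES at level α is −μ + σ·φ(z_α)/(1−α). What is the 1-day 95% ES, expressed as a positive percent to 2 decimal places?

ES = 3.33% × 2.063 = 6.870%.

6.87%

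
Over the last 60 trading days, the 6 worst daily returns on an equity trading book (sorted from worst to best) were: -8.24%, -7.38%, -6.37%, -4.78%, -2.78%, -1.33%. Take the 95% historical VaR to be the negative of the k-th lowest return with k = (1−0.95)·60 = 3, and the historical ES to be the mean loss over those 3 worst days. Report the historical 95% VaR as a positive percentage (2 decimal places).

6.37%

k = 3; the 3rd lowest return is -6.37%, so VaR = 6.37%.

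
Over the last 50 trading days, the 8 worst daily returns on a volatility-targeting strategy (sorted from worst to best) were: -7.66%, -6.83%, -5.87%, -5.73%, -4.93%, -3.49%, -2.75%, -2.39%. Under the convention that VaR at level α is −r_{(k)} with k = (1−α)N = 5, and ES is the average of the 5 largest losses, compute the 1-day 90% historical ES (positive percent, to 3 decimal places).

The 5 worst returns sum to -31.02%.
ES = −(-31.02%) / 5 = 6.204%.

6.204%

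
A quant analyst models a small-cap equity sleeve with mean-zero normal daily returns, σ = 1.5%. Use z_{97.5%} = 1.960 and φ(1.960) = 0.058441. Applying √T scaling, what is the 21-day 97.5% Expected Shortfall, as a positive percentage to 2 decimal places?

σ_{21d} = 1.5% × √21 = 6.874%.
ES multiplier = φ(z)/(1−α) = 0.058441/0.025 = 2.338.
ES = 6.874% × 2.338 = 16.071%.

16.07%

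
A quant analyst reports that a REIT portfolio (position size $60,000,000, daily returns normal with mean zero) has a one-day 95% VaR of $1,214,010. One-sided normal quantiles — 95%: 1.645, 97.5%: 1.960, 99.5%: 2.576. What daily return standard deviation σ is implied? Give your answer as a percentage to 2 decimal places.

VaR as a fraction: $1,214,010 / $60,000,000 = 2.023%.
σ = VaR / z = 2.023% / 1.645 = 1.230%.

1.23%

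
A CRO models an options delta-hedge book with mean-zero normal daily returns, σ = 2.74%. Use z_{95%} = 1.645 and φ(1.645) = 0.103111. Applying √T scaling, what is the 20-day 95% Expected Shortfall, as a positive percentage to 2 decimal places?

σ_{20d} = 2.74% × √20 = 12.254%.
ES multiplier = φ(z)/(1−α) = 0.103111/0.05 = 2.062.
ES = 12.254% × 2.062 = 25.268%.

25.27%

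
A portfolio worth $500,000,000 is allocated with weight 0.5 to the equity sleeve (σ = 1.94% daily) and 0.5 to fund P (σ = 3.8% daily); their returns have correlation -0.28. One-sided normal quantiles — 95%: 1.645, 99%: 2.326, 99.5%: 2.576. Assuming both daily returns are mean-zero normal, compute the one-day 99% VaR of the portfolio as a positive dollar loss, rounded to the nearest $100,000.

$21,800,000

σ_p² = 0.5²·1.94² + 0.5²·3.8² + 2·-0.28·0.5·0.5·1.94·3.8 = 3.5188 (%²).
σ_p = √3.5188 = 1.876%.
VaR = 2.326 × 1.876% = 4.364%; on $500,000,000 that is $21,820,000.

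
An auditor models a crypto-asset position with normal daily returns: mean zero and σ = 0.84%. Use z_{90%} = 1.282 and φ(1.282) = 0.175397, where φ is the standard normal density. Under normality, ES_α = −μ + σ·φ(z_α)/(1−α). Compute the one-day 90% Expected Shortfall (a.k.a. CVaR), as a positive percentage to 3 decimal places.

Tail multiplier: φ(z)/(1−α) = 0.175397 / 0.1 = 1.754.
ES = 0.84% × 1.754 = 1.473%.

1.473%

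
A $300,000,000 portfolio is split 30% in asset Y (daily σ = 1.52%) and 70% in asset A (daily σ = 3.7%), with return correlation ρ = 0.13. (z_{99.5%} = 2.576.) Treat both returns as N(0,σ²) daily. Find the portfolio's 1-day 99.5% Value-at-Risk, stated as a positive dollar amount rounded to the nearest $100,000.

σ_p² = 0.3²·1.52² + 0.7²·3.7² + 2·0.13·0.3·0.7·1.52·3.7 = 7.2231 (%²).
σ_p = √7.2231 = 2.688%.
VaR = 2.576 × 2.688% = 6.924%; on $300,000,000 that is $20,772,000.

$20,800,000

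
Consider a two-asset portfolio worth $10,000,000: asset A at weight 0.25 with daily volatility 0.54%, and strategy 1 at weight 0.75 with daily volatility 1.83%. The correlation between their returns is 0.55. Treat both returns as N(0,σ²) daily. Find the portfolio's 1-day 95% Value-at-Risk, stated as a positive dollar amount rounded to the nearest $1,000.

σ_p² = 0.25²·0.54² + 0.75²·1.83² + 2·0.55·0.25·0.75·0.54·1.83 = 2.1058 (%²).
σ_p = √2.1058 = 1.451%.
At 95%, z = 1.645.
VaR = 1.645 × 1.451% = 2.387%; on $10,000,000 that is $238,700.

$239,000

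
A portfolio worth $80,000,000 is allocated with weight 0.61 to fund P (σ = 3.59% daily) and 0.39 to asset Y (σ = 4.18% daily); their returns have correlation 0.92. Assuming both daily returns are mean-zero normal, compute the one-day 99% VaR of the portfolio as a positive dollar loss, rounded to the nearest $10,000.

σ_p² = 0.61²·3.59² + 0.39²·4.18² + 2·0.92·0.61·0.39·3.59·4.18 = 14.0220 (%²).
σ_p = √14.0220 = 3.745%.
At 99%, z = 2.326.
VaR = 2.326 × 3.745% = 8.711%; on $80,000,000 that is $6,968,800.

$6,970,000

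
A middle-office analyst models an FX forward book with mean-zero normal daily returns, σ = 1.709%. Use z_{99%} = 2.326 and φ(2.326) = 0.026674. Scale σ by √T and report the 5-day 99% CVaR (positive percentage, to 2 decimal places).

10.19%

σ_{5d} = 1.709% × √5 = 3.821%.
ES multiplier = φ(z)/(1−α) = 0.026674/0.01 = 2.667.
ES = 3.821% × 2.667 = 10.191%.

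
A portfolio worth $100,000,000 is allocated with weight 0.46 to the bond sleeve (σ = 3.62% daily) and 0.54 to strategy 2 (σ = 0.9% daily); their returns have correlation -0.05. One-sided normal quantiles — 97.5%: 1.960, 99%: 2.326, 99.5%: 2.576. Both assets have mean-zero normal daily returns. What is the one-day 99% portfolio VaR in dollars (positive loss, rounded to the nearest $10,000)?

$3,980,000

σ_p² = 0.46²·3.62² + 0.54²·0.9² + 2·-0.05·0.46·0.54·3.62·0.9 = 2.9282 (%²).
σ_p = √2.9282 = 1.711%.
VaR = 2.326 × 1.711% = 3.980%; on $100,000,000 that is $3,980,000.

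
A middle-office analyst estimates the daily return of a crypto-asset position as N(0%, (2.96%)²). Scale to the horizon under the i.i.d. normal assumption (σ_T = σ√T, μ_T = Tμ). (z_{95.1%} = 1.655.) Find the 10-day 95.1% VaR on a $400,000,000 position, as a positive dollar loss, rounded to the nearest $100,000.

$62,000,000

σ_{10d} = 2.96% × √10 = 9.360%.
VaR = 1.655 × 9.360% = 15.491%.
On $400,000,000: 0.15491 × $400,000,000 = $61,964,000.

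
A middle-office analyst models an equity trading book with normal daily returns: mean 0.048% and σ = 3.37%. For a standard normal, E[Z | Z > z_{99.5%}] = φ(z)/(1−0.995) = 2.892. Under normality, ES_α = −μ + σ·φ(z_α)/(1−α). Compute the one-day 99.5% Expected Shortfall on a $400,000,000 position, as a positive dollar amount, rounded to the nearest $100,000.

ES = −(0.048%) + 3.37% × 2.892 = 9.698%.
On $400,000,000: 0.09698 × $400,000,000 = $38,792,000.

$38,800,000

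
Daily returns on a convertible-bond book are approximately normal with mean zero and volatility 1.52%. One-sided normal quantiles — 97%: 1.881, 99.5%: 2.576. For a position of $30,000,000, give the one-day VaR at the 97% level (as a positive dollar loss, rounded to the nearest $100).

$857,700

VaR = z·σ = 1.881 × 1.52% = 2.859%.
On $30,000,000: 0.02859 × $30,000,000 = $857,700.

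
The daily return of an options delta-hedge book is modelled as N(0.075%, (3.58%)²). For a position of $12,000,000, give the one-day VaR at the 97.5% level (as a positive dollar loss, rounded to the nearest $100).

At 97.5% one-sided, z = 1.960.
VaR = −μ + z·σ = −(0.075%) + 1.960 × 3.58% = 6.942%.
On $12,000,000: 0.06942 × $12,000,000 = $833,040.

$833,000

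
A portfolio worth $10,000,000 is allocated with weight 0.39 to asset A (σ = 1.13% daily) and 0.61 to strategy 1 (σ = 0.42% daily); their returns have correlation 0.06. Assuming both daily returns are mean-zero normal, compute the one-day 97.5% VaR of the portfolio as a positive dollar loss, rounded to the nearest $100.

$102,500

σ_p² = 0.39²·1.13² + 0.61²·0.42² + 2·0.06·0.39·0.61·1.13·0.42 = 0.2734 (%²).
σ_p = √0.2734 = 0.523%.
At 97.5%, z = 1.960.
VaR = 1.960 × 0.523% = 1.025%; on $10,000,000 that is $102,500.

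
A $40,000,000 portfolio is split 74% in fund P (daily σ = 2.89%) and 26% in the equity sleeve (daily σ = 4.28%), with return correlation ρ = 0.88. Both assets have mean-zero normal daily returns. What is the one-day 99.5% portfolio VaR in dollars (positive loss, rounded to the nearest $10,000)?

$3,260,000

σ_p² = 0.74²·2.89² + 0.26²·4.28² + 2·0.88·0.74·0.26·2.89·4.28 = 10.0004 (%²).
σ_p = √10.0004 = 3.162%.
At 99.5%, z = 2.576.
VaR = 2.576 × 3.162% = 8.145%; on $40,000,000 that is $3,258,000.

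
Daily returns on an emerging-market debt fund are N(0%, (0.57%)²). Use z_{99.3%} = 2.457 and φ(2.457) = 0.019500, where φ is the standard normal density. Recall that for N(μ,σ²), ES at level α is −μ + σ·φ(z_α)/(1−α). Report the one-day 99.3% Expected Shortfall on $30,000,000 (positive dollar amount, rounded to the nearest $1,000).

$476,000

Tail multiplier: φ(z)/(1−α) = 0.019500 / 0.007 = 2.786.
ES = 0.57% × 2.786 = 1.588%.
On $30,000,000: 0.01588 × $30,000,000 = $476,400.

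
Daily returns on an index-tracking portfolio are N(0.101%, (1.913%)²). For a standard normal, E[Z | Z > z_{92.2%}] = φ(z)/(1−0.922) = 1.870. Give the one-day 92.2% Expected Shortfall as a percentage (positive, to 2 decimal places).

ES = −(0.101%) + 1.913% × 1.870 = 3.476%.

3.48%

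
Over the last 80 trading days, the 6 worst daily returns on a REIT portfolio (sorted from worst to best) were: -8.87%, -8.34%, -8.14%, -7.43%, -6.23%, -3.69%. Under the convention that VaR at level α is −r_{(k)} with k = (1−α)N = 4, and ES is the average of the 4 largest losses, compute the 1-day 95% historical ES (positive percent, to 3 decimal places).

8.195%

The 4 worst returns sum to -32.78%.
ES = −(-32.78%) / 4 = 8.195%.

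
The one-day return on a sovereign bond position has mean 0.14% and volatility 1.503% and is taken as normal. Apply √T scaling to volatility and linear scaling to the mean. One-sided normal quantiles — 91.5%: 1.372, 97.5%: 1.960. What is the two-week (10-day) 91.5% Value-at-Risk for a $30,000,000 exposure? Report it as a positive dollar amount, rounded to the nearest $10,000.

σ_{10d} = 1.503% × √10 = 4.753%; μ_{10d} = 10 × 0.14% = 1.400%.
VaR = −(1.400%) + 1.372 × 4.753% = 5.121%.
On $30,000,000: 0.05121 × $30,000,000 = $1,536,300.

$1,540,000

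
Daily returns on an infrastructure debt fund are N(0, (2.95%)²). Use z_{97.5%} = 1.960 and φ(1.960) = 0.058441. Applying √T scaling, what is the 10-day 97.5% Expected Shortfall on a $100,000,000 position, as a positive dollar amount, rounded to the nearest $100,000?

$21,800,000

σ_{10d} = 2.95% × √10 = 9.329%.
ES multiplier = φ(z)/(1−α) = 0.058441/0.025 = 2.338.
ES = 9.329% × 2.338 = 21.811%; on $100,000,000: $21,811,000.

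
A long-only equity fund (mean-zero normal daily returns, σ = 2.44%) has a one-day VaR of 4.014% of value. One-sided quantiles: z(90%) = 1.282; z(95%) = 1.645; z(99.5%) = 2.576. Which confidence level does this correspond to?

95%

Implied z = VaR/σ = 4.014 / 2.44 = 1.645.
This matches z(95%) = 1.645.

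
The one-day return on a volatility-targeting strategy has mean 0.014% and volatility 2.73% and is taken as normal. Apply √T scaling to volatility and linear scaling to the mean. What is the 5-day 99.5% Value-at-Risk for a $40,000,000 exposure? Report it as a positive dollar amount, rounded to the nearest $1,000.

$6,262,000

At 99.5%, z = 2.576.
σ_{5d} = 2.73% × √5 = 6.104%; μ_{5d} = 5 × 0.014% = 0.070%.
VaR = −(0.070%) + 2.576 × 6.104% = 15.654%.
On $40,000,000: 0.15654 × $40,000,000 = $6,261,600.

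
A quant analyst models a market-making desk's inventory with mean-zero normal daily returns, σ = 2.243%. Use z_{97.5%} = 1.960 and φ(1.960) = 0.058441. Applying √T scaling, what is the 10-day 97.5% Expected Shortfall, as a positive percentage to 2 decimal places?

σ_{10d} = 2.243% × √10 = 7.093%.
ES multiplier = φ(z)/(1−α) = 0.058441/0.025 = 2.338.
ES = 7.093% × 2.338 = 16.583%.

16.58%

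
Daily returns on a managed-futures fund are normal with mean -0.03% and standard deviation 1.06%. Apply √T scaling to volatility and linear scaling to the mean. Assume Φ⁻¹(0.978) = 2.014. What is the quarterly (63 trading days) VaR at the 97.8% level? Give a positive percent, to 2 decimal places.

σ_{63d} = 1.06% × √63 = 8.413%; μ_{63d} = 63 × -0.03% = -1.890%.
VaR = −(-1.890%) + 2.014 × 8.413% = 18.834%.

18.83%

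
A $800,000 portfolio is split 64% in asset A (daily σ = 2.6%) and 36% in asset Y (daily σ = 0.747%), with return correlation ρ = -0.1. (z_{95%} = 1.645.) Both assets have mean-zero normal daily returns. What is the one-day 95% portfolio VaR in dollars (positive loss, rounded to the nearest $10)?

σ_p² = 0.64²·2.6² + 0.36²·0.747² + 2·-0.1·0.64·0.36·2.6·0.747 = 2.7517 (%²).
σ_p = √2.7517 = 1.659%.
VaR = 1.645 × 1.659% = 2.729%; on $800,000 that is $21,832.

$21,830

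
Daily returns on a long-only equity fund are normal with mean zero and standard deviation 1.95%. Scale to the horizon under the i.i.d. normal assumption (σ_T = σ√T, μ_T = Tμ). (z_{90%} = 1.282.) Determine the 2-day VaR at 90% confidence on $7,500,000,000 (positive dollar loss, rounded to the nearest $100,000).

σ_{2d} = 1.95% × √2 = 2.758%.
VaR = 1.282 × 2.758% = 3.536%.
On $7,500,000,000: 0.03536 × $7,500,000,000 = $265,200,000.

$265,200,000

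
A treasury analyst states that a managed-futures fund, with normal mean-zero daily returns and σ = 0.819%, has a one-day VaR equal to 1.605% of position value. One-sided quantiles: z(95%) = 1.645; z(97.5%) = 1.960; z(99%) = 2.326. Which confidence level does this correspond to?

97.5%

Implied z = VaR/σ = 1.605 / 0.819 = 1.960.
This matches z(97.5%) = 1.960.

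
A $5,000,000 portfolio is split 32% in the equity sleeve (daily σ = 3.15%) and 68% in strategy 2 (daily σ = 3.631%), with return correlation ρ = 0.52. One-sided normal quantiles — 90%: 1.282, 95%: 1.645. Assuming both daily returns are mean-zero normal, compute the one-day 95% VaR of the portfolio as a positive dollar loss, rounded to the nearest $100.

$256,200

σ_p² = 0.32²·3.15² + 0.68²·3.631² + 2·0.52·0.32·0.68·3.15·3.631 = 9.7008 (%²).
σ_p = √9.7008 = 3.115%.
VaR = 1.645 × 3.115% = 5.124%; on $5,000,000 that is $256,200.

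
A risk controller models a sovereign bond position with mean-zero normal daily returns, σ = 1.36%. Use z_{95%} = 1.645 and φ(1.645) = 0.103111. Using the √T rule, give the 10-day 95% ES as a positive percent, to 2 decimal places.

8.87%

σ_{10d} = 1.36% × √10 = 4.301%.
ES multiplier = φ(z)/(1−α) = 0.103111/0.05 = 2.062.
ES = 4.301% × 2.062 = 8.869%.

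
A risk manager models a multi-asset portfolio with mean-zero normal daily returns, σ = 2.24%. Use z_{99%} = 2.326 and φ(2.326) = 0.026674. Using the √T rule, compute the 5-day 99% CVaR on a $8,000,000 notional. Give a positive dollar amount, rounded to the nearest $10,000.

σ_{5d} = 2.24% × √5 = 5.009%.
ES multiplier = φ(z)/(1−α) = 0.026674/0.01 = 2.667.
ES = 5.009% × 2.667 = 13.359%; on $8,000,000: $1,068,720.

$1,070,000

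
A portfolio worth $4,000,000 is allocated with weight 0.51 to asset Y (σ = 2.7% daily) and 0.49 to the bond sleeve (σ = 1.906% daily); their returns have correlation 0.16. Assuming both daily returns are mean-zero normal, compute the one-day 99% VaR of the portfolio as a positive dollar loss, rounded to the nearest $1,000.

σ_p² = 0.51²·2.7² + 0.49²·1.906² + 2·0.16·0.51·0.49·2.7·1.906 = 3.1799 (%²).
σ_p = √3.1799 = 1.783%.
At 99%, z = 2.326.
VaR = 2.326 × 1.783% = 4.147%; on $4,000,000 that is $165,880.

$166,000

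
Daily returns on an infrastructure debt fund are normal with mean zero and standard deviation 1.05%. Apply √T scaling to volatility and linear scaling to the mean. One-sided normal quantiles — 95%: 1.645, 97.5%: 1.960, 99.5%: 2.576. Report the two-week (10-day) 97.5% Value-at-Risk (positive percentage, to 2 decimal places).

6.51%

σ_{10d} = 1.05% × √10 = 3.320%.
VaR = 1.960 × 3.320% = 6.507%.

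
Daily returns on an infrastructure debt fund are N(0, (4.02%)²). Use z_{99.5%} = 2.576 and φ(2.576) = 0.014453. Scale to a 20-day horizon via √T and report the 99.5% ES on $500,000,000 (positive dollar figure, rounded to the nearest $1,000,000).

σ_{20d} = 4.02% × √20 = 17.978%.
ES multiplier = φ(z)/(1−α) = 0.014453/0.005 = 2.891.
ES = 17.978% × 2.891 = 51.974%; on $500,000,000: $259,870,000.

$260,000,000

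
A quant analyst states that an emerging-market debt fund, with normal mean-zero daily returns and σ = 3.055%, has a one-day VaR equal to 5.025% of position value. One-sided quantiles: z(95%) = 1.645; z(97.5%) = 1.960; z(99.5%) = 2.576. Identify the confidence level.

95%

Implied z = VaR/σ = 5.025 / 3.055 = 1.645.
This matches z(95%) = 1.645.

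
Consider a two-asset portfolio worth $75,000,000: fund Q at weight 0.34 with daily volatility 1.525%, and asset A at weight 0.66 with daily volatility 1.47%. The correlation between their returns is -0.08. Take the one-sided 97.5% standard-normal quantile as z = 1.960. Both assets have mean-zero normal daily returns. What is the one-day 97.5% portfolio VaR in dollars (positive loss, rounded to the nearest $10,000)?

$1,560,000

σ_p² = 0.34²·1.525² + 0.66²·1.47² + 2·-0.08·0.34·0.66·1.525·1.47 = 1.1296 (%²).
σ_p = √1.1296 = 1.063%.
VaR = 1.960 × 1.063% = 2.083%; on $75,000,000 that is $1,562,250.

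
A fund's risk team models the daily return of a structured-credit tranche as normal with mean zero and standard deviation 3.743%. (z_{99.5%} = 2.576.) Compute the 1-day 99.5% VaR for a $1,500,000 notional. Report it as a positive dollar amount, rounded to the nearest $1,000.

$145,000

VaR = z·σ = 2.576 × 3.743% = 9.642%.
On $1,500,000: 0.09642 × $1,500,000 = $144,630.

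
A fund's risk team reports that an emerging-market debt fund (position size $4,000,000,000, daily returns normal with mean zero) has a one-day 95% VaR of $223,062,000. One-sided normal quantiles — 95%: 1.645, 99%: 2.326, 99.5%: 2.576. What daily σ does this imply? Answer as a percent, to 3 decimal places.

VaR as a fraction: $223,062,000 / $4,000,000,000 = 5.577%.
σ = VaR / z = 5.577% / 1.645 = 3.390%.

3.390%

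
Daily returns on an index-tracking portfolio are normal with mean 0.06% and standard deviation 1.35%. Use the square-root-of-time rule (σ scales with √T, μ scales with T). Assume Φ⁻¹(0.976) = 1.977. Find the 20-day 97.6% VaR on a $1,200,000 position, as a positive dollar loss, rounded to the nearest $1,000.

σ_{20d} = 1.35% × √20 = 6.037%; μ_{20d} = 20 × 0.06% = 1.200%.
VaR = −(1.200%) + 1.977 × 6.037% = 10.735%.
On $1,200,000: 0.10735 × $1,200,000 = $128,820.

$129,000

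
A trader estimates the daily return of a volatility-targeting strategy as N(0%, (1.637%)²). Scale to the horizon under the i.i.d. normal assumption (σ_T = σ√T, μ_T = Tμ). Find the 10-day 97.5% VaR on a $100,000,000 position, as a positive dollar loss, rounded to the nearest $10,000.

At 97.5%, z = 1.960.
σ_{10d} = 1.637% × √10 = 5.177%.
VaR = 1.960 × 5.177% = 10.147%.
On $100,000,000: 0.10147 × $100,000,000 = $10,147,000.

$10,150,000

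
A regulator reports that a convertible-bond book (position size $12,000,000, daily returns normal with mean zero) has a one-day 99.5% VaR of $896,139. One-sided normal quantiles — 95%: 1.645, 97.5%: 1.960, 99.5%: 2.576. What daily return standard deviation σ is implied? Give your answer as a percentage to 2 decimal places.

VaR as a fraction: $896,139 / $12,000,000 = 7.468%.
σ = VaR / z = 7.468% / 2.576 = 2.899%.

2.90%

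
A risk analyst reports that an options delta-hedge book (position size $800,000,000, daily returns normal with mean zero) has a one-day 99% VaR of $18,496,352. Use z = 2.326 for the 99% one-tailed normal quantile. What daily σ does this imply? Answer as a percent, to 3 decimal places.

VaR as a fraction: $18,496,352 / $800,000,000 = 2.312%.
σ = VaR / z = 2.312% / 2.326 = 0.994%.

0.994%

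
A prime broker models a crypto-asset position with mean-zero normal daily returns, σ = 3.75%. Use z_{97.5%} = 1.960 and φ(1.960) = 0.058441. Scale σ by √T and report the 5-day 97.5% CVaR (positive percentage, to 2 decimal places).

σ_{5d} = 3.75% × √5 = 8.385%.
ES multiplier = φ(z)/(1−α) = 0.058441/0.025 = 2.338.
ES = 8.385% × 2.338 = 19.604%.

19.60%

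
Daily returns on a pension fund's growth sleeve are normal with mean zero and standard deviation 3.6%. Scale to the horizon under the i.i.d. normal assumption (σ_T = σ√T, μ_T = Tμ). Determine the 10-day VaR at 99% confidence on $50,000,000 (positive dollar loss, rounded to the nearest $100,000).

$13,200,000

At 99%, z = 2.326.
σ_{10d} = 3.6% × √10 = 11.384%.
VaR = 2.326 × 11.384% = 26.479%.
On $50,000,000: 0.26479 × $50,000,000 = $13,239,500.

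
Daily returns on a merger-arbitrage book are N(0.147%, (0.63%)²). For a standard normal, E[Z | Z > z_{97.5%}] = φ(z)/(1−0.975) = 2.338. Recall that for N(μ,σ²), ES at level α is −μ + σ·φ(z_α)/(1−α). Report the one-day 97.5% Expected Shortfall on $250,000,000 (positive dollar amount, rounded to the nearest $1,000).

$3,315,000

ES = −(0.147%) + 0.63% × 2.338 = 1.326%.
On $250,000,000: 0.01326 × $250,000,000 = $3,315,000.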